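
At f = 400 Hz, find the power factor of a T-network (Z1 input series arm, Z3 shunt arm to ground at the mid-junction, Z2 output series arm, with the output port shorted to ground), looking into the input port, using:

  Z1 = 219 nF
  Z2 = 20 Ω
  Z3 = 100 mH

Step 1 — Angular frequency: ω = 2π·f = 2π·400 = 2513 rad/s.
Step 2 — Component impedances:
  Z1: Z = 1/(jωC) = -j/(ω·C) = 0 - j1817 Ω
  Z2: Z = R = 20 Ω
  Z3: Z = jωL = j·2513·0.1 = 0 + j251.3 Ω
Step 3 — With the output port shorted to ground, the output series arm Z2 runs from the junction to ground; the shunt arm Z3 also runs from the junction to ground. They appear in parallel: Z3 || Z2 = 19.87 + j1.582 Ω.
Step 4 — Series with input arm Z1: Z_in = Z1 + (Z3 || Z2) = 19.87 - j1815 Ω = 1815∠-89.4° Ω.
Step 5 — Power factor: PF = cos(φ) = Re(Z)/|Z| = 19.87/1815 = 0.01095.
Step 6 — Type: Im(Z) = -1815 ⇒ leading (phase φ = -89.4°).

PF = 0.01095 (leading, φ = -89.4°)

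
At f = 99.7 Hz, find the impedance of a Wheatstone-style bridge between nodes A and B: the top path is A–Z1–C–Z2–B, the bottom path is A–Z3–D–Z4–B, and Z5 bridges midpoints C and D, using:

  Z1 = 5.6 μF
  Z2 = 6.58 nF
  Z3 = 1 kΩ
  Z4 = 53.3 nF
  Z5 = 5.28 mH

Step 1 — Angular frequency: ω = 2π·f = 2π·99.7 = 626.4 rad/s.
Step 2 — Component impedances:
  Z1: Z = 1/(jωC) = -j/(ω·C) = 0 - j285.1 Ω
  Z2: Z = 1/(jωC) = -j/(ω·C) = 0 - j2.426e+05 Ω
  Z3: Z = R = 1000 Ω
  Z4: Z = 1/(jωC) = -j/(ω·C) = 0 - j2.995e+04 Ω
  Z5: Z = jωL = j·626.4·0.00528 = 0 + j3.308 Ω
Step 3 — Bridge requires nodal analysis (the Z5 bridge couples midpoints C and D, so the two paths cannot be reduced to a simple series/parallel combination). Setting node B to ground and injecting 1 A at node A, the 3-node admittance system at A, C, D solves to V_A = Z_AB = 73.74 - j2.692e+04 Ω = 2.692e+04∠-89.8° Ω.

Z = 73.74 - j2.692e+04 Ω = 2.692e+04∠-89.8° Ω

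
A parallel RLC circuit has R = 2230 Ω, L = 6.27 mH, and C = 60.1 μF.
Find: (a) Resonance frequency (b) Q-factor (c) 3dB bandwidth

Step 1 — Resonance: ω₀ = 1/√(LC) = 1/√(0.00627·6.01e-05) = 1629 rad/s.
Step 2 — f₀ = ω₀/(2π) = 259.3 Hz.
Step 3 — Parallel Q: Q = R/(ω₀L) = 2230/(1629·0.00627) = 218.3.
Step 4 — Bandwidth: Δω = ω₀/Q = 7.461 rad/s; BW = Δω/(2π) = 1.188 Hz.

(a) f₀ = 259.3 Hz  (b) Q = 218.3  (c) BW = 1.188 Hz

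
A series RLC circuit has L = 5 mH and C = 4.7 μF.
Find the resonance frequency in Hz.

Step 1 — Resonance condition Im(Z)=0 gives ω₀ = 1/√(LC).
Step 2 — ω₀ = 1/√(0.005·4.7e-06) = 6523 rad/s.
Step 3 — f₀ = ω₀/(2π) = 1038 Hz.

f₀ = 1038 Hz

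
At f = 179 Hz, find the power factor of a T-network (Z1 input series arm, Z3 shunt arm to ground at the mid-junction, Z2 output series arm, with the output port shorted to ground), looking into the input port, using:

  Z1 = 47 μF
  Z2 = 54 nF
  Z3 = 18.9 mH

Step 1 — Angular frequency: ω = 2π·f = 2π·179 = 1125 rad/s.
Step 2 — Component impedances:
  Z1: Z = 1/(jωC) = -j/(ω·C) = 0 - j18.92 Ω
  Z2: Z = 1/(jωC) = -j/(ω·C) = 0 - j1.647e+04 Ω
  Z3: Z = jωL = j·1125·0.0189 = 0 + j21.26 Ω
Step 3 — With the output port shorted to ground, the output series arm Z2 runs from the junction to ground; the shunt arm Z3 also runs from the junction to ground. They appear in parallel: Z3 || Z2 = 0 + j21.28 Ω.
Step 4 — Series with input arm Z1: Z_in = Z1 + (Z3 || Z2) = 0 + j2.366 Ω = 2.366∠90.0° Ω.
Step 5 — Power factor: PF = cos(φ) = Re(Z)/|Z| = 0/2.366 = 0.
Step 6 — Type: Im(Z) = 2.366 ⇒ lagging (phase φ = 90.0°).

PF = 0 (lagging, φ = 90.0°)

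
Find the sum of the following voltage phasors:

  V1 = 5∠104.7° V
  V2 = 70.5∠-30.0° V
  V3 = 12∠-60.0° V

Step 1 — Convert each phasor to rectangular form:
  V1 = 5·(cos(104.7°) + j·sin(104.7°)) = -1.269 + j4.836 V
  V2 = 70.5·(cos(-30.0°) + j·sin(-30.0°)) = 61.05 - j35.25 V
  V3 = 12·(cos(-60.0°) + j·sin(-60.0°)) = 6 - j10.39 V
Step 2 — Sum components: V_total = 65.79 - j40.81 V.
Step 3 — Convert to polar: |V_total| = 77.41 V, ∠V_total = -31.8°.

V_total = 77.41∠-31.8° V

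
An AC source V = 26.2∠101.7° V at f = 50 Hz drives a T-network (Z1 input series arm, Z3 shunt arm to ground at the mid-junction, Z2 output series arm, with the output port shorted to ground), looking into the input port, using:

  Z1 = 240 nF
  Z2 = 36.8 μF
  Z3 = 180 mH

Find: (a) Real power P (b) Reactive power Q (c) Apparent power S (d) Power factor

Step 1 — Angular frequency: ω = 2π·f = 2π·50 = 314.2 rad/s.
Step 2 — Component impedances:
  Z1: Z = 1/(jωC) = -j/(ω·C) = 0 - j1.326e+04 Ω
  Z2: Z = 1/(jωC) = -j/(ω·C) = 0 - j86.5 Ω
  Z3: Z = jωL = j·314.2·0.18 = 0 + j56.55 Ω
Step 3 — With the output port shorted to ground, the output series arm Z2 runs from the junction to ground; the shunt arm Z3 also runs from the junction to ground. They appear in parallel: Z3 || Z2 = 0 + j163.3 Ω.
Step 4 — Series with input arm Z1: Z_in = Z1 + (Z3 || Z2) = 0 - j1.31e+04 Ω = 1.31e+04∠-90.0° Ω.
Step 5 — Source phasor: V = 26.2∠101.7° V = -5.313 + j25.66 V.
Step 6 — Current: I = V / Z = -0.001959 - j0.0004056 A = 0.002∠-168.3° A.
Step 7 — Complex power: S = V·I* = 0 - j0.0524 VA.
Step 8 — Real power: P = Re(S) = 0 W.
Step 9 — Reactive power: Q = Im(S) = -0.0524 VAR.
Step 10 — Apparent power: |S| = 0.0524 VA.
Step 11 — Power factor: PF = P/|S| = 0 (leading).

(a) P = 0 W  (b) Q = -0.0524 VAR  (c) S = 0.0524 VA  (d) PF = 0 (leading)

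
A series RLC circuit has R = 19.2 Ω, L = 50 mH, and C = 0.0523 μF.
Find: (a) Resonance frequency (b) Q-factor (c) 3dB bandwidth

Step 1 — Resonance condition Im(Z)=0 gives ω₀ = 1/√(LC).
Step 2 — ω₀ = 1/√(0.05·5.23e-08) = 1.956e+04 rad/s.
Step 3 — f₀ = ω₀/(2π) = 3112 Hz.
Step 4 — Series Q: Q = ω₀L/R = 1.956e+04·0.05/19.2 = 50.93.
Step 5 — 3dB bandwidth: Δω = ω₀/Q = 384 rad/s; BW = Δω/(2π) = 61.12 Hz.

(a) f₀ = 3112 Hz  (b) Q = 50.93  (c) BW = 61.12 Hz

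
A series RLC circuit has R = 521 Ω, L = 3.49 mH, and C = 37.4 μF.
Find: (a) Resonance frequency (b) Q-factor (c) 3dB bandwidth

Step 1 — Resonance condition Im(Z)=0 gives ω₀ = 1/√(LC).
Step 2 — ω₀ = 1/√(0.00349·3.74e-05) = 2768 rad/s.
Step 3 — f₀ = ω₀/(2π) = 440.5 Hz.
Step 4 — Series Q: Q = ω₀L/R = 2768·0.00349/521 = 0.01854.
Step 5 — 3dB bandwidth: Δω = ω₀/Q = 1.493e+05 rad/s; BW = Δω/(2π) = 2.376e+04 Hz.

(a) f₀ = 440.5 Hz  (b) Q = 0.01854  (c) BW = 2.376e+04 Hz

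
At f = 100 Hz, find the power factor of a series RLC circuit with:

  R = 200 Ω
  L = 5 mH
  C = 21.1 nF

Step 1 — Angular frequency: ω = 2π·f = 2π·100 = 628.3 rad/s.
Step 2 — Component impedances:
  R: Z = R = 200 Ω
  L: Z = jωL = j·628.3·0.005 = 0 + j3.142 Ω
  C: Z = 1/(jωC) = -j/(ω·C) = 0 - j7.543e+04 Ω
Step 3 — Series combination: Z_total = R + L + C = 200 - j7.543e+04 Ω = 7.543e+04∠-89.8° Ω.
Step 4 — Power factor: PF = cos(φ) = Re(Z)/|Z| = 200/75426 = 0.002652.
Step 5 — Type: Im(Z) = -7.543e+04 ⇒ leading (phase φ = -89.8°).

PF = 0.002652 (leading, φ = -89.8°)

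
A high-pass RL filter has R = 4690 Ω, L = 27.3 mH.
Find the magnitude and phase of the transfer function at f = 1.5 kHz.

Step 1 — Angular frequency: ω = 2π·1500 = 9425 rad/s.
Step 2 — Transfer function: H(jω) = jωL/(R + jωL).
Step 3 — Numerator jωL = j·257.3; denominator R + jωL = 4690 + j257.3.
Step 4 — H = 0.003001 + j0.0547.
Step 5 — Magnitude: |H| = 0.05478 (-25.2 dB); phase: φ = 86.9°.

|H| = 0.05478 (-25.2 dB), φ = 86.9°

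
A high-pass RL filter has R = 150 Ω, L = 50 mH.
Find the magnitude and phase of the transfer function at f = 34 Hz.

Step 1 — Angular frequency: ω = 2π·34 = 213.6 rad/s.
Step 2 — Transfer function: H(jω) = jωL/(R + jωL).
Step 3 — Numerator jωL = j·10.68; denominator R + jωL = 150 + j10.68.
Step 4 — H = 0.005045 + j0.07085.
Step 5 — Magnitude: |H| = 0.07103 (-23.0 dB); phase: φ = 85.9°.

|H| = 0.07103 (-23.0 dB), φ = 85.9°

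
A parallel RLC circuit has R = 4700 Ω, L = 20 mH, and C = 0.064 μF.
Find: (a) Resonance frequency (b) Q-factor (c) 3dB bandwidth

Step 1 — Resonance: ω₀ = 1/√(LC) = 1/√(0.02·6.4e-08) = 2.795e+04 rad/s.
Step 2 — f₀ = ω₀/(2π) = 4449 Hz.
Step 3 — Parallel Q: Q = R/(ω₀L) = 4700/(2.795e+04·0.02) = 8.408.
Step 4 — Bandwidth: Δω = ω₀/Q = 3324 rad/s; BW = Δω/(2π) = 529.1 Hz.

(a) f₀ = 4449 Hz  (b) Q = 8.408  (c) BW = 529.1 Hz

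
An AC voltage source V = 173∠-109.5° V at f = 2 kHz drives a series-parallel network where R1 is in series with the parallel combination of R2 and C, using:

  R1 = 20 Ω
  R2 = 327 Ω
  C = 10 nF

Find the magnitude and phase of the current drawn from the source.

Step 1 — Angular frequency: ω = 2π·f = 2π·2000 = 1.257e+04 rad/s.
Step 2 — Component impedances:
  R1: Z = R = 20 Ω
  R2: Z = R = 327 Ω
  C: Z = 1/(jωC) = -j/(ω·C) = 0 - j7958 Ω
Step 3 — Parallel branch: R2 || C = 1/(1/R2 + 1/C) = 326.4 - j13.41 Ω.
Step 4 — Series with R1: Z_total = R1 + (R2 || C) = 346.4 - j13.41 Ω = 346.7∠-2.2° Ω.
Step 5 — Source phasor: V = 173∠-109.5° V = -57.75 - j163.1 V.
Step 6 — Ohm's law: I = V / Z_total = (-57.75 - j163.1) / (346.4 - j13.41) = -0.1482 - j0.4765 A.
Step 7 — Convert to polar: |I| = 0.499 A, ∠I = -107.3°.

I = 0.499∠-107.3° A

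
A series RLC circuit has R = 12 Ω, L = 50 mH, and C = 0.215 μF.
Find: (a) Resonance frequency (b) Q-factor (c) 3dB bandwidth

Step 1 — Resonance condition Im(Z)=0 gives ω₀ = 1/√(LC).
Step 2 — ω₀ = 1/√(0.05·2.15e-07) = 9645 rad/s.
Step 3 — f₀ = ω₀/(2π) = 1535 Hz.
Step 4 — Series Q: Q = ω₀L/R = 9645·0.05/12 = 40.19.
Step 5 — 3dB bandwidth: Δω = ω₀/Q = 240 rad/s; BW = Δω/(2π) = 38.2 Hz.

(a) f₀ = 1535 Hz  (b) Q = 40.19  (c) BW = 38.2 Hz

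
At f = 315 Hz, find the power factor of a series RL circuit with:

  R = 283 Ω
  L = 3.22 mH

Step 1 — Angular frequency: ω = 2π·f = 2π·315 = 1979 rad/s.
Step 2 — Component impedances:
  R: Z = R = 283 Ω
  L: Z = jωL = j·1979·0.00322 = 0 + j6.373 Ω
Step 3 — Series combination: Z_total = R + L = 283 + j6.373 Ω = 283.1∠1.3° Ω.
Step 4 — Power factor: PF = cos(φ) = Re(Z)/|Z| = 283/283.072 = 0.9997.
Step 5 — Type: Im(Z) = 6.373 ⇒ lagging (phase φ = 1.3°).

PF = 0.9997 (lagging, φ = 1.3°)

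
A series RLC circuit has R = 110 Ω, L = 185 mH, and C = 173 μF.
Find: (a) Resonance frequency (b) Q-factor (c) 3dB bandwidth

Step 1 — Resonance condition Im(Z)=0 gives ω₀ = 1/√(LC).
Step 2 — ω₀ = 1/√(0.185·0.000173) = 176.8 rad/s.
Step 3 — f₀ = ω₀/(2π) = 28.13 Hz.
Step 4 — Series Q: Q = ω₀L/R = 176.8·0.185/110 = 0.2973.
Step 5 — 3dB bandwidth: Δω = ω₀/Q = 594.6 rad/s; BW = Δω/(2π) = 94.63 Hz.

(a) f₀ = 28.13 Hz  (b) Q = 0.2973  (c) BW = 94.63 Hz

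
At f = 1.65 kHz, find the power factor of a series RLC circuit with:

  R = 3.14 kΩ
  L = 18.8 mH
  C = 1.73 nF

Step 1 — Angular frequency: ω = 2π·f = 2π·1650 = 1.037e+04 rad/s.
Step 2 — Component impedances:
  R: Z = R = 3140 Ω
  L: Z = jωL = j·1.037e+04·0.0188 = 0 + j194.9 Ω
  C: Z = 1/(jωC) = -j/(ω·C) = 0 - j5.576e+04 Ω
Step 3 — Series combination: Z_total = R + L + C = 3140 - j5.556e+04 Ω = 5.565e+04∠-86.8° Ω.
Step 4 — Power factor: PF = cos(φ) = Re(Z)/|Z| = 3140/5.565e+04 = 0.05642.
Step 5 — Type: Im(Z) = -5.556e+04 ⇒ leading (phase φ = -86.8°).

PF = 0.05642 (leading, φ = -86.8°)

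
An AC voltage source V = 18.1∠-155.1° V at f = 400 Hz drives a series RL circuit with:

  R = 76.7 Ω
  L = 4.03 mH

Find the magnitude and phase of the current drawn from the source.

Step 1 — Angular frequency: ω = 2π·f = 2π·400 = 2513 rad/s.
Step 2 — Component impedances:
  R: Z = R = 76.7 Ω
  L: Z = jωL = j·2513·0.00403 = 0 + j10.13 Ω
Step 3 — Series combination: Z_total = R + L = 76.7 + j10.13 Ω = 77.37∠7.5° Ω.
Step 4 — Source phasor: V = 18.1∠-155.1° V = -16.42 - j7.621 V.
Step 5 — Ohm's law: I = V / Z_total = (-16.42 - j7.621) / (76.7 + j10.13) = -0.2233 - j0.06987 A.
Step 6 — Convert to polar: |I| = 0.234 A, ∠I = -162.6°.

I = 0.234∠-162.6° A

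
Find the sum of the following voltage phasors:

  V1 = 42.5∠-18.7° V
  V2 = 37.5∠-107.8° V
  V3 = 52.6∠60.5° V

Step 1 — Convert each phasor to rectangular form:
  V1 = 42.5·(cos(-18.7°) + j·sin(-18.7°)) = 40.26 - j13.63 V
  V2 = 37.5·(cos(-107.8°) + j·sin(-107.8°)) = -11.46 - j35.7 V
  V3 = 52.6·(cos(60.5°) + j·sin(60.5°)) = 25.9 + j45.78 V
Step 2 — Sum components: V_total = 54.69 - j3.55 V.
Step 3 — Convert to polar: |V_total| = 54.81 V, ∠V_total = -3.7°.

V_total = 54.81∠-3.7° V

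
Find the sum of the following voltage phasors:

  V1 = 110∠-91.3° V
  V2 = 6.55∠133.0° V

Step 1 — Convert each phasor to rectangular form:
  V1 = 110·(cos(-91.3°) + j·sin(-91.3°)) = -2.496 - j110 V
  V2 = 6.55·(cos(133.0°) + j·sin(133.0°)) = -4.467 + j4.79 V
Step 2 — Sum components: V_total = -6.963 - j105.2 V.
Step 3 — Convert to polar: |V_total| = 105.4 V, ∠V_total = -93.8°.

V_total = 105.4∠-93.8° V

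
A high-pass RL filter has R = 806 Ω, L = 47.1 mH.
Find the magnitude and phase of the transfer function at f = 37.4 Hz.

Step 1 — Angular frequency: ω = 2π·37.4 = 235 rad/s.
Step 2 — Transfer function: H(jω) = jωL/(R + jωL).
Step 3 — Numerator jωL = j·11.07; denominator R + jωL = 806 + j11.07.
Step 4 — H = 0.0001885 + j0.01373.
Step 5 — Magnitude: |H| = 0.01373 (-37.2 dB); phase: φ = 89.2°.

|H| = 0.01373 (-37.2 dB), φ = 89.2°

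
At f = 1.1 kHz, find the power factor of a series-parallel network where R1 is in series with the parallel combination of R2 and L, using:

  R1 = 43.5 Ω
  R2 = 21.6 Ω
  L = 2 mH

Step 1 — Angular frequency: ω = 2π·f = 2π·1100 = 6912 rad/s.
Step 2 — Component impedances:
  R1: Z = R = 43.5 Ω
  R2: Z = R = 21.6 Ω
  L: Z = jωL = j·6912·0.002 = 0 + j13.82 Ω
Step 3 — Parallel branch: R2 || L = 1/(1/R2 + 1/L) = 6.276 + j9.807 Ω.
Step 4 — Series with R1: Z_total = R1 + (R2 || L) = 49.78 + j9.807 Ω = 50.73∠11.1° Ω.
Step 5 — Power factor: PF = cos(φ) = Re(Z)/|Z| = 49.776/50.733 = 0.9811.
Step 6 — Type: Im(Z) = 9.807 ⇒ lagging (phase φ = 11.1°).

PF = 0.9811 (lagging, φ = 11.1°)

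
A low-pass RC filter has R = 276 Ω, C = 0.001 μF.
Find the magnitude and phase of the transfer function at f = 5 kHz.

Step 1 — Angular frequency: ω = 2π·5000 = 3.142e+04 rad/s.
Step 2 — Transfer function: H(jω) = 1/(1 + jωRC).
Step 3 — Denominator: 1 + jωRC = 1 + j·3.142e+04·276·1e-09 = 1 + j0.008671.
Step 4 — H = 0.9999 - j0.00867.
Step 5 — Magnitude: |H| = 1 (-0.0 dB); phase: φ = -0.5°.

|H| = 1 (-0.0 dB), φ = -0.5°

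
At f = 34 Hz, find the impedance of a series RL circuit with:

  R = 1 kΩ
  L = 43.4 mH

Step 1 — Angular frequency: ω = 2π·f = 2π·34 = 213.6 rad/s.
Step 2 — Component impedances:
  R: Z = R = 1000 Ω
  L: Z = jωL = j·213.6·0.0434 = 0 + j9.271 Ω
Step 3 — Series combination: Z_total = R + L = 1000 + j9.271 Ω = 1000∠0.5° Ω.

Z = 1000 + j9.271 Ω = 1000∠0.5° Ω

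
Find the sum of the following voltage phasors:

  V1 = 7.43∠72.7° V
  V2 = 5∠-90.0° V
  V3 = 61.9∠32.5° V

Step 1 — Convert each phasor to rectangular form:
  V1 = 7.43·(cos(72.7°) + j·sin(72.7°)) = 2.209 + j7.094 V
  V2 = 5·(cos(-90.0°) + j·sin(-90.0°)) = 0 - j5 V
  V3 = 61.9·(cos(32.5°) + j·sin(32.5°)) = 52.21 + j33.26 V
Step 2 — Sum components: V_total = 54.42 + j35.35 V.
Step 3 — Convert to polar: |V_total| = 64.89 V, ∠V_total = 33.0°.

V_total = 64.89∠33.0° V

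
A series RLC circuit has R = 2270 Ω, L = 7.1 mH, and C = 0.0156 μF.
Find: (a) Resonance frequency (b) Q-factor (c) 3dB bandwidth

Step 1 — Resonance condition Im(Z)=0 gives ω₀ = 1/√(LC).
Step 2 — ω₀ = 1/√(0.0071·1.56e-08) = 9.502e+04 rad/s.
Step 3 — f₀ = ω₀/(2π) = 1.512e+04 Hz.
Step 4 — Series Q: Q = ω₀L/R = 9.502e+04·0.0071/2270 = 0.2972.
Step 5 — 3dB bandwidth: Δω = ω₀/Q = 3.197e+05 rad/s; BW = Δω/(2π) = 5.088e+04 Hz.

(a) f₀ = 1.512e+04 Hz  (b) Q = 0.2972  (c) BW = 5.088e+04 Hz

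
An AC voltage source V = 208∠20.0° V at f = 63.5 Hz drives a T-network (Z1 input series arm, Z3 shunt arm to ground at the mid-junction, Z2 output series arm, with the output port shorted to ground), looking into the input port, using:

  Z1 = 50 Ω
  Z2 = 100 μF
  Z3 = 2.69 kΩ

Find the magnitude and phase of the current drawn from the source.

Step 1 — Angular frequency: ω = 2π·f = 2π·63.5 = 399 rad/s.
Step 2 — Component impedances:
  Z1: Z = R = 50 Ω
  Z2: Z = 1/(jωC) = -j/(ω·C) = 0 - j25.06 Ω
  Z3: Z = R = 2690 Ω
Step 3 — With the output port shorted to ground, the output series arm Z2 runs from the junction to ground; the shunt arm Z3 also runs from the junction to ground. They appear in parallel: Z3 || Z2 = 0.2335 - j25.06 Ω.
Step 4 — Series with input arm Z1: Z_in = Z1 + (Z3 || Z2) = 50.23 - j25.06 Ω = 56.14∠-26.5° Ω.
Step 5 — Source phasor: V = 208∠20.0° V = 195.5 + j71.14 V.
Step 6 — Ohm's law: I = V / Z_total = (195.5 + j71.14) / (50.23 - j25.06) = 2.55 + j2.688 A.
Step 7 — Convert to polar: |I| = 3.705 A, ∠I = 46.5°.

I = 3.705∠46.5° A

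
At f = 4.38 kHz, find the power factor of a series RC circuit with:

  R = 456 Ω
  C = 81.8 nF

Step 1 — Angular frequency: ω = 2π·f = 2π·4380 = 2.752e+04 rad/s.
Step 2 — Component impedances:
  R: Z = R = 456 Ω
  C: Z = 1/(jωC) = -j/(ω·C) = 0 - j444.2 Ω
Step 3 — Series combination: Z_total = R + C = 456 - j444.2 Ω = 636.6∠-44.2° Ω.
Step 4 — Power factor: PF = cos(φ) = Re(Z)/|Z| = 456/636.6 = 0.7163.
Step 5 — Type: Im(Z) = -444.2 ⇒ leading (phase φ = -44.2°).

PF = 0.7163 (leading, φ = -44.2°)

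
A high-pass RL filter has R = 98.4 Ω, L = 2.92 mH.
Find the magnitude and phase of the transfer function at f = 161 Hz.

Step 1 — Angular frequency: ω = 2π·161 = 1012 rad/s.
Step 2 — Transfer function: H(jω) = jωL/(R + jωL).
Step 3 — Numerator jωL = j·2.954; denominator R + jωL = 98.4 + j2.954.
Step 4 — H = 0.0009003 + j0.02999.
Step 5 — Magnitude: |H| = 0.03001 (-30.5 dB); phase: φ = 88.3°.

|H| = 0.03001 (-30.5 dB), φ = 88.3°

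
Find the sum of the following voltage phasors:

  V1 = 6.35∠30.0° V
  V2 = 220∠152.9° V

Step 1 — Convert each phasor to rectangular form:
  V1 = 6.35·(cos(30.0°) + j·sin(30.0°)) = 5.499 + j3.175 V
  V2 = 220·(cos(152.9°) + j·sin(152.9°)) = -195.8 + j100.2 V
Step 2 — Sum components: V_total = -190.3 + j103.4 V.
Step 3 — Convert to polar: |V_total| = 216.6 V, ∠V_total = 151.5°.

V_total = 216.6∠151.5° V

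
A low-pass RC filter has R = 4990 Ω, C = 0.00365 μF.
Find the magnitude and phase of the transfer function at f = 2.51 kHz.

Step 1 — Angular frequency: ω = 2π·2510 = 1.577e+04 rad/s.
Step 2 — Transfer function: H(jω) = 1/(1 + jωRC).
Step 3 — Denominator: 1 + jωRC = 1 + j·1.577e+04·4990·3.65e-09 = 1 + j0.2872.
Step 4 — H = 0.9238 - j0.2653.
Step 5 — Magnitude: |H| = 0.9611 (-0.3 dB); phase: φ = -16.0°.

|H| = 0.9611 (-0.3 dB), φ = -16.0°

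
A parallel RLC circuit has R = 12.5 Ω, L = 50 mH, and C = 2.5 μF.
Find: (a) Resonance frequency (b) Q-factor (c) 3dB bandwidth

Step 1 — Resonance: ω₀ = 1/√(LC) = 1/√(0.05·2.5e-06) = 2828 rad/s.
Step 2 — f₀ = ω₀/(2π) = 450.2 Hz.
Step 3 — Parallel Q: Q = R/(ω₀L) = 12.5/(2828·0.05) = 0.08839.
Step 4 — Bandwidth: Δω = ω₀/Q = 3.2e+04 rad/s; BW = Δω/(2π) = 5093 Hz.

(a) f₀ = 450.2 Hz  (b) Q = 0.08839  (c) BW = 5093 Hz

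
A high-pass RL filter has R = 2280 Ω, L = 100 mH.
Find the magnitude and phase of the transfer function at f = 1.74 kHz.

Step 1 — Angular frequency: ω = 2π·1740 = 1.093e+04 rad/s.
Step 2 — Transfer function: H(jω) = jωL/(R + jωL).
Step 3 — Numerator jωL = j·1093; denominator R + jωL = 2280 + j1093.
Step 4 — H = 0.1869 + j0.3899.
Step 5 — Magnitude: |H| = 0.4324 (-7.3 dB); phase: φ = 64.4°.

|H| = 0.4324 (-7.3 dB), φ = 64.4°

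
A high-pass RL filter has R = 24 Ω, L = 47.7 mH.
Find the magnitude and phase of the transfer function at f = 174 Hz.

Step 1 — Angular frequency: ω = 2π·174 = 1093 rad/s.
Step 2 — Transfer function: H(jω) = jωL/(R + jωL).
Step 3 — Numerator jωL = j·52.15; denominator R + jωL = 24 + j52.15.
Step 4 — H = 0.8252 + j0.3798.
Step 5 — Magnitude: |H| = 0.9084 (-0.8 dB); phase: φ = 24.7°.

|H| = 0.9084 (-0.8 dB), φ = 24.7°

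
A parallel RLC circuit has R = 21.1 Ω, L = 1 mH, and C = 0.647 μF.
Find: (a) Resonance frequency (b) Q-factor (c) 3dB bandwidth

Step 1 — Resonance: ω₀ = 1/√(LC) = 1/√(0.001·6.47e-07) = 3.931e+04 rad/s.
Step 2 — f₀ = ω₀/(2π) = 6257 Hz.
Step 3 — Parallel Q: Q = R/(ω₀L) = 21.1/(3.931e+04·0.001) = 0.5367.
Step 4 — Bandwidth: Δω = ω₀/Q = 7.325e+04 rad/s; BW = Δω/(2π) = 1.166e+04 Hz.

(a) f₀ = 6257 Hz  (b) Q = 0.5367  (c) BW = 1.166e+04 Hz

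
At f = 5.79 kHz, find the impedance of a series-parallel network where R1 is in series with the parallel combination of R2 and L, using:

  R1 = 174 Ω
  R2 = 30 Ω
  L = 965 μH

Step 1 — Angular frequency: ω = 2π·f = 2π·5790 = 3.638e+04 rad/s.
Step 2 — Component impedances:
  R1: Z = R = 174 Ω
  R2: Z = R = 30 Ω
  L: Z = jωL = j·3.638e+04·0.000965 = 0 + j35.11 Ω
Step 3 — Parallel branch: R2 || L = 1/(1/R2 + 1/L) = 17.34 + j14.82 Ω.
Step 4 — Series with R1: Z_total = R1 + (R2 || L) = 191.3 + j14.82 Ω = 191.9∠4.4° Ω.

Z = 191.3 + j14.82 Ω = 191.9∠4.4° Ω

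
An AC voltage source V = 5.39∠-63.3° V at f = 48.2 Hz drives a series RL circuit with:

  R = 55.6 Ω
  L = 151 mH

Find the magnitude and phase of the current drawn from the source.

Step 1 — Angular frequency: ω = 2π·f = 2π·48.2 = 302.8 rad/s.
Step 2 — Component impedances:
  R: Z = R = 55.6 Ω
  L: Z = jωL = j·302.8·0.151 = 0 + j45.73 Ω
Step 3 — Series combination: Z_total = R + L = 55.6 + j45.73 Ω = 71.99∠39.4° Ω.
Step 4 — Source phasor: V = 5.39∠-63.3° V = 2.422 - j4.815 V.
Step 5 — Ohm's law: I = V / Z_total = (2.422 - j4.815) / (55.6 + j45.73) = -0.01651 - j0.07303 A.
Step 6 — Convert to polar: |I| = 0.07487 A, ∠I = -102.7°.

I = 0.07487∠-102.7° A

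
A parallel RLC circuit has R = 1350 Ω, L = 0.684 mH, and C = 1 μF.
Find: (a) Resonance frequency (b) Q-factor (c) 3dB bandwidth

Step 1 — Resonance: ω₀ = 1/√(LC) = 1/√(0.000684·1e-06) = 3.824e+04 rad/s.
Step 2 — f₀ = ω₀/(2π) = 6085 Hz.
Step 3 — Parallel Q: Q = R/(ω₀L) = 1350/(3.824e+04·0.000684) = 51.62.
Step 4 — Bandwidth: Δω = ω₀/Q = 740.7 rad/s; BW = Δω/(2π) = 117.9 Hz.

(a) f₀ = 6085 Hz  (b) Q = 51.62  (c) BW = 117.9 Hz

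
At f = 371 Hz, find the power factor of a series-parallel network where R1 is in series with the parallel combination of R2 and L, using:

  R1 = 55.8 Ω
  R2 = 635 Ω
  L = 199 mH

Step 1 — Angular frequency: ω = 2π·f = 2π·371 = 2331 rad/s.
Step 2 — Component impedances:
  R1: Z = R = 55.8 Ω
  R2: Z = R = 635 Ω
  L: Z = jωL = j·2331·0.199 = 0 + j463.9 Ω
Step 3 — Parallel branch: R2 || L = 1/(1/R2 + 1/L) = 221 + j302.5 Ω.
Step 4 — Series with R1: Z_total = R1 + (R2 || L) = 276.8 + j302.5 Ω = 410∠47.5° Ω.
Step 5 — Power factor: PF = cos(φ) = Re(Z)/|Z| = 276.8/410 = 0.6751.
Step 6 — Type: Im(Z) = 302.5 ⇒ lagging (phase φ = 47.5°).

PF = 0.6751 (lagging, φ = 47.5°)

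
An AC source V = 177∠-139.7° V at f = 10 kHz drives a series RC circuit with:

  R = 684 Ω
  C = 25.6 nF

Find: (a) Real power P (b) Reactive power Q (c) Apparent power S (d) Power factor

Step 1 — Angular frequency: ω = 2π·f = 2π·1e+04 = 6.283e+04 rad/s.
Step 2 — Component impedances:
  R: Z = R = 684 Ω
  C: Z = 1/(jωC) = -j/(ω·C) = 0 - j621.7 Ω
Step 3 — Series combination: Z_total = R + C = 684 - j621.7 Ω = 924.3∠-42.3° Ω.
Step 4 — Source phasor: V = 177∠-139.7° V = -135 - j114.5 V.
Step 5 — Current: I = V / Z = -0.02477 - j0.1899 A = 0.1915∠-97.4° A.
Step 6 — Complex power: S = V·I* = 25.08 - j22.8 VA.
Step 7 — Real power: P = Re(S) = 25.08 W.
Step 8 — Reactive power: Q = Im(S) = -22.8 VAR.
Step 9 — Apparent power: |S| = 33.89 VA.
Step 10 — Power factor: PF = P/|S| = 0.74 (leading).

(a) P = 25.08 W  (b) Q = -22.8 VAR  (c) S = 33.89 VA  (d) PF = 0.74 (leading)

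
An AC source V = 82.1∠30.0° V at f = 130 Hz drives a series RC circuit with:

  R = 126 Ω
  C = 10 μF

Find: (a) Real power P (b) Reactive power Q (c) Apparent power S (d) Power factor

Step 1 — Angular frequency: ω = 2π·f = 2π·130 = 816.8 rad/s.
Step 2 — Component impedances:
  R: Z = R = 126 Ω
  C: Z = 1/(jωC) = -j/(ω·C) = 0 - j122.4 Ω
Step 3 — Series combination: Z_total = R + C = 126 - j122.4 Ω = 175.7∠-44.2° Ω.
Step 4 — Source phasor: V = 82.1∠30.0° V = 71.1 + j41.05 V.
Step 5 — Current: I = V / Z = 0.1274 + j0.4496 A = 0.4673∠74.2° A.
Step 6 — Complex power: S = V·I* = 27.52 - j26.74 VA.
Step 7 — Real power: P = Re(S) = 27.52 W.
Step 8 — Reactive power: Q = Im(S) = -26.74 VAR.
Step 9 — Apparent power: |S| = 38.37 VA.
Step 10 — Power factor: PF = P/|S| = 0.7172 (leading).

(a) P = 27.52 W  (b) Q = -26.74 VAR  (c) S = 38.37 VA  (d) PF = 0.7172 (leading)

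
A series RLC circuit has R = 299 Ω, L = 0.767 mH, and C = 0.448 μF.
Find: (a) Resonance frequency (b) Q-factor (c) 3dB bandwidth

Step 1 — Resonance: ω₀ = 1/√(LC) = 1/√(0.000767·4.48e-07) = 5.395e+04 rad/s.
Step 2 — f₀ = ω₀/(2π) = 8586 Hz.
Step 3 — Series Q: Q = ω₀L/R = 5.395e+04·0.000767/299 = 0.1384.
Step 4 — Bandwidth: Δω = ω₀/Q = 3.898e+05 rad/s; BW = Δω/(2π) = 6.204e+04 Hz.

(a) f₀ = 8586 Hz  (b) Q = 0.1384  (c) BW = 6.204e+04 Hz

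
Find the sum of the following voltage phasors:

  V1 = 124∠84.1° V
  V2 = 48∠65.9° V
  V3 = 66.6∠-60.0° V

Step 1 — Convert each phasor to rectangular form:
  V1 = 124·(cos(84.1°) + j·sin(84.1°)) = 12.75 + j123.3 V
  V2 = 48·(cos(65.9°) + j·sin(65.9°)) = 19.6 + j43.82 V
  V3 = 66.6·(cos(-60.0°) + j·sin(-60.0°)) = 33.3 - j57.68 V
Step 2 — Sum components: V_total = 65.65 + j109.5 V.
Step 3 — Convert to polar: |V_total| = 127.7 V, ∠V_total = 59.1°.

V_total = 127.7∠59.1° V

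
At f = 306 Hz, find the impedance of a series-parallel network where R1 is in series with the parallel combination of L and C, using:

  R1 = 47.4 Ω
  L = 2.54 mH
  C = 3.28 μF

Step 1 — Angular frequency: ω = 2π·f = 2π·306 = 1923 rad/s.
Step 2 — Component impedances:
  R1: Z = R = 47.4 Ω
  L: Z = jωL = j·1923·0.00254 = 0 + j4.884 Ω
  C: Z = 1/(jωC) = -j/(ω·C) = 0 - j158.6 Ω
Step 3 — Parallel branch: L || C = 1/(1/L + 1/C) = 0 + j5.039 Ω.
Step 4 — Series with R1: Z_total = R1 + (L || C) = 47.4 + j5.039 Ω = 47.67∠6.1° Ω.

Z = 47.4 + j5.039 Ω = 47.67∠6.1° Ω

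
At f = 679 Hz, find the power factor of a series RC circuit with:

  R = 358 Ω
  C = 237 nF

Step 1 — Angular frequency: ω = 2π·f = 2π·679 = 4266 rad/s.
Step 2 — Component impedances:
  R: Z = R = 358 Ω
  C: Z = 1/(jωC) = -j/(ω·C) = 0 - j989 Ω
Step 3 — Series combination: Z_total = R + C = 358 - j989 Ω = 1052∠-70.1° Ω.
Step 4 — Power factor: PF = cos(φ) = Re(Z)/|Z| = 358/1051.8 = 0.3404.
Step 5 — Type: Im(Z) = -989 ⇒ leading (phase φ = -70.1°).

PF = 0.3404 (leading, φ = -70.1°)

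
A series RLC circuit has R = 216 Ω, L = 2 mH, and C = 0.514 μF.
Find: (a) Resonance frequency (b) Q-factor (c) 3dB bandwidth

Step 1 — Resonance: ω₀ = 1/√(LC) = 1/√(0.002·5.14e-07) = 3.119e+04 rad/s.
Step 2 — f₀ = ω₀/(2π) = 4964 Hz.
Step 3 — Series Q: Q = ω₀L/R = 3.119e+04·0.002/216 = 0.2888.
Step 4 — Bandwidth: Δω = ω₀/Q = 1.08e+05 rad/s; BW = Δω/(2π) = 1.719e+04 Hz.

(a) f₀ = 4964 Hz  (b) Q = 0.2888  (c) BW = 1.719e+04 Hz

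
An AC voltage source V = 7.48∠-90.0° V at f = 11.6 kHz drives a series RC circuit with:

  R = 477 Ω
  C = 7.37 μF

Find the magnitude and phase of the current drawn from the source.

Step 1 — Angular frequency: ω = 2π·f = 2π·1.16e+04 = 7.288e+04 rad/s.
Step 2 — Component impedances:
  R: Z = R = 477 Ω
  C: Z = 1/(jωC) = -j/(ω·C) = 0 - j1.862 Ω
Step 3 — Series combination: Z_total = R + C = 477 - j1.862 Ω = 477∠-0.2° Ω.
Step 4 — Source phasor: V = 7.48∠-90.0° V = 0 - j7.48 V.
Step 5 — Ohm's law: I = V / Z_total = (0 - j7.48) / (477 - j1.862) = 6.12e-05 - j0.01568 A.
Step 6 — Convert to polar: |I| = 0.01568 A, ∠I = -89.8°.

I = 0.01568∠-89.8° A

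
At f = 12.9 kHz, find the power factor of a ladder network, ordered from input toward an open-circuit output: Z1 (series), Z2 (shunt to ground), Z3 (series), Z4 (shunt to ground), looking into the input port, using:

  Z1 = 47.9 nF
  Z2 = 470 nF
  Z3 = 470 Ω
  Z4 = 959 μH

Step 1 — Angular frequency: ω = 2π·f = 2π·1.29e+04 = 8.105e+04 rad/s.
Step 2 — Component impedances:
  Z1: Z = 1/(jωC) = -j/(ω·C) = 0 - j257.6 Ω
  Z2: Z = 1/(jωC) = -j/(ω·C) = 0 - j26.25 Ω
  Z3: Z = R = 470 Ω
  Z4: Z = jωL = j·8.105e+04·0.000959 = 0 + j77.73 Ω
Step 3 — Ladder network (open output): work backward from the far end, alternating series and parallel combinations. Z_in = 1.449 - j284 Ω = 284∠-89.7° Ω.
Step 4 — Power factor: PF = cos(φ) = Re(Z)/|Z| = 1.4487/283.98 = 0.005101.
Step 5 — Type: Im(Z) = -284 ⇒ leading (phase φ = -89.7°).

PF = 0.005101 (leading, φ = -89.7°)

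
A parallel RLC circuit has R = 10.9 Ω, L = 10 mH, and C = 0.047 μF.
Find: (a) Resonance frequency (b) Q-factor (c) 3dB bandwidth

Step 1 — Resonance: ω₀ = 1/√(LC) = 1/√(0.01·4.7e-08) = 4.613e+04 rad/s.
Step 2 — f₀ = ω₀/(2π) = 7341 Hz.
Step 3 — Parallel Q: Q = R/(ω₀L) = 10.9/(4.613e+04·0.01) = 0.02363.
Step 4 — Bandwidth: Δω = ω₀/Q = 1.952e+06 rad/s; BW = Δω/(2π) = 3.107e+05 Hz.

(a) f₀ = 7341 Hz  (b) Q = 0.02363  (c) BW = 3.107e+05 Hz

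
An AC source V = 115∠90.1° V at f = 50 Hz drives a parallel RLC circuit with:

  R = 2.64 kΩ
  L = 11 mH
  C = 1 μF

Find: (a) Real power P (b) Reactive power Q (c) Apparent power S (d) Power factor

Step 1 — Angular frequency: ω = 2π·f = 2π·50 = 314.2 rad/s.
Step 2 — Component impedances:
  R: Z = R = 2640 Ω
  L: Z = jωL = j·314.2·0.011 = 0 + j3.456 Ω
  C: Z = 1/(jωC) = -j/(ω·C) = 0 - j3183 Ω
Step 3 — Parallel combination: 1/Z_total = 1/R + 1/L + 1/C; Z_total = 0.004533 + j3.46 Ω = 3.46∠89.9° Ω.
Step 4 — Source phasor: V = 115∠90.1° V = -0.2007 + j115 V.
Step 5 — Current: I = V / Z = 33.24 + j0.1016 A = 33.24∠0.2° A.
Step 6 — Complex power: S = V·I* = 5.009 + j3823 VA.
Step 7 — Real power: P = Re(S) = 5.009 W.
Step 8 — Reactive power: Q = Im(S) = 3823 VAR.
Step 9 — Apparent power: |S| = 3823 VA.
Step 10 — Power factor: PF = P/|S| = 0.00131 (lagging).

(a) P = 5.009 W  (b) Q = 3823 VAR  (c) S = 3823 VA  (d) PF = 0.00131 (lagging)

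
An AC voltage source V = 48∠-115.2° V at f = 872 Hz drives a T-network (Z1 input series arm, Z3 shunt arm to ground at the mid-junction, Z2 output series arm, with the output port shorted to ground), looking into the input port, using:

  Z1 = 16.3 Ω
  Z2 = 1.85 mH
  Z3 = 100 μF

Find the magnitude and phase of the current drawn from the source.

Step 1 — Angular frequency: ω = 2π·f = 2π·872 = 5479 rad/s.
Step 2 — Component impedances:
  Z1: Z = R = 16.3 Ω
  Z2: Z = jωL = j·5479·0.00185 = 0 + j10.14 Ω
  Z3: Z = 1/(jωC) = -j/(ω·C) = 0 - j1.825 Ω
Step 3 — With the output port shorted to ground, the output series arm Z2 runs from the junction to ground; the shunt arm Z3 also runs from the junction to ground. They appear in parallel: Z3 || Z2 = 0 - j2.226 Ω.
Step 4 — Series with input arm Z1: Z_in = Z1 + (Z3 || Z2) = 16.3 - j2.226 Ω = 16.45∠-7.8° Ω.
Step 5 — Source phasor: V = 48∠-115.2° V = -20.44 - j43.43 V.
Step 6 — Ohm's law: I = V / Z_total = (-20.44 - j43.43) / (16.3 - j2.226) = -0.8737 - j2.784 A.
Step 7 — Convert to polar: |I| = 2.918 A, ∠I = -107.4°.

I = 2.918∠-107.4° A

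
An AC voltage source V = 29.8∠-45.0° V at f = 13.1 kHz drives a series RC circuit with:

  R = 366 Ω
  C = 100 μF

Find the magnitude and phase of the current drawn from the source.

Step 1 — Angular frequency: ω = 2π·f = 2π·1.31e+04 = 8.231e+04 rad/s.
Step 2 — Component impedances:
  R: Z = R = 366 Ω
  C: Z = 1/(jωC) = -j/(ω·C) = 0 - j0.1215 Ω
Step 3 — Series combination: Z_total = R + C = 366 - j0.1215 Ω = 366∠-0.0° Ω.
Step 4 — Source phasor: V = 29.8∠-45.0° V = 21.07 - j21.07 V.
Step 5 — Ohm's law: I = V / Z_total = (21.07 - j21.07) / (366 - j0.1215) = 0.05759 - j0.05755 A.
Step 6 — Convert to polar: |I| = 0.08142 A, ∠I = -45.0°.

I = 0.08142∠-45.0° A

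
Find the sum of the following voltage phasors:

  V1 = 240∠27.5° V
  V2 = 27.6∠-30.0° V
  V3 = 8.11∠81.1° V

Step 1 — Convert each phasor to rectangular form:
  V1 = 240·(cos(27.5°) + j·sin(27.5°)) = 212.9 + j110.8 V
  V2 = 27.6·(cos(-30.0°) + j·sin(-30.0°)) = 23.9 - j13.8 V
  V3 = 8.11·(cos(81.1°) + j·sin(81.1°)) = 1.255 + j8.012 V
Step 2 — Sum components: V_total = 238 + j105 V.
Step 3 — Convert to polar: |V_total| = 260.2 V, ∠V_total = 23.8°.

V_total = 260.2∠23.8° V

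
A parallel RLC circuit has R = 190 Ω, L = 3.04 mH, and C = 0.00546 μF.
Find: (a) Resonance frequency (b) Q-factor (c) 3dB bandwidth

Step 1 — Resonance: ω₀ = 1/√(LC) = 1/√(0.00304·5.46e-09) = 2.455e+05 rad/s.
Step 2 — f₀ = ω₀/(2π) = 3.906e+04 Hz.
Step 3 — Parallel Q: Q = R/(ω₀L) = 190/(2.455e+05·0.00304) = 0.2546.
Step 4 — Bandwidth: Δω = ω₀/Q = 9.639e+05 rad/s; BW = Δω/(2π) = 1.534e+05 Hz.

(a) f₀ = 3.906e+04 Hz  (b) Q = 0.2546  (c) BW = 1.534e+05 Hz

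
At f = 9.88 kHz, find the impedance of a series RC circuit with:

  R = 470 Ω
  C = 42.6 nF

Step 1 — Angular frequency: ω = 2π·f = 2π·9880 = 6.208e+04 rad/s.
Step 2 — Component impedances:
  R: Z = R = 470 Ω
  C: Z = 1/(jωC) = -j/(ω·C) = 0 - j378.1 Ω
Step 3 — Series combination: Z_total = R + C = 470 - j378.1 Ω = 603.2∠-38.8° Ω.

Z = 470 - j378.1 Ω = 603.2∠-38.8° Ω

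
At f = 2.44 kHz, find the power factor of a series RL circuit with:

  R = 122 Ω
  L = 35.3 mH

Step 1 — Angular frequency: ω = 2π·f = 2π·2440 = 1.533e+04 rad/s.
Step 2 — Component impedances:
  R: Z = R = 122 Ω
  L: Z = jωL = j·1.533e+04·0.0353 = 0 + j541.2 Ω
Step 3 — Series combination: Z_total = R + L = 122 + j541.2 Ω = 554.8∠77.3° Ω.
Step 4 — Power factor: PF = cos(φ) = Re(Z)/|Z| = 122/554.8 = 0.2199.
Step 5 — Type: Im(Z) = 541.2 ⇒ lagging (phase φ = 77.3°).

PF = 0.2199 (lagging, φ = 77.3°)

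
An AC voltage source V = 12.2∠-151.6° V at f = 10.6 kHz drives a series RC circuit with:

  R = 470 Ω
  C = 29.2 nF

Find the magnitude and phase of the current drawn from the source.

Step 1 — Angular frequency: ω = 2π·f = 2π·1.06e+04 = 6.66e+04 rad/s.
Step 2 — Component impedances:
  R: Z = R = 470 Ω
  C: Z = 1/(jωC) = -j/(ω·C) = 0 - j514.2 Ω
Step 3 — Series combination: Z_total = R + C = 470 - j514.2 Ω = 696.6∠-47.6° Ω.
Step 4 — Source phasor: V = 12.2∠-151.6° V = -10.73 - j5.803 V.
Step 5 — Ohm's law: I = V / Z_total = (-10.73 - j5.803) / (470 - j514.2) = -0.004245 - j0.01699 A.
Step 6 — Convert to polar: |I| = 0.01751 A, ∠I = -104.0°.

I = 0.01751∠-104.0° A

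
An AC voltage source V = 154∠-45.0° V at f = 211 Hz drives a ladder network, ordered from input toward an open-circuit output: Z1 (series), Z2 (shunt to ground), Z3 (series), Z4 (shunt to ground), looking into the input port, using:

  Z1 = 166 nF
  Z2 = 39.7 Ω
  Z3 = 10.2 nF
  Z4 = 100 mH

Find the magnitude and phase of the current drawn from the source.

Step 1 — Angular frequency: ω = 2π·f = 2π·211 = 1326 rad/s.
Step 2 — Component impedances:
  Z1: Z = 1/(jωC) = -j/(ω·C) = 0 - j4544 Ω
  Z2: Z = R = 39.7 Ω
  Z3: Z = 1/(jωC) = -j/(ω·C) = 0 - j7.395e+04 Ω
  Z4: Z = jωL = j·1326·0.1 = 0 + j132.6 Ω
Step 3 — Ladder network (open output): work backward from the far end, alternating series and parallel combinations. Z_in = 39.7 - j4544 Ω = 4544∠-89.5° Ω.
Step 4 — Source phasor: V = 154∠-45.0° V = 108.9 - j108.9 V.
Step 5 — Ohm's law: I = V / Z_total = (108.9 - j108.9) / (39.7 - j4544) = 0.02417 + j0.02375 A.
Step 6 — Convert to polar: |I| = 0.03389 A, ∠I = 44.5°.

I = 0.03389∠44.5° A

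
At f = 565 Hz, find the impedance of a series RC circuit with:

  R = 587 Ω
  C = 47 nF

Step 1 — Angular frequency: ω = 2π·f = 2π·565 = 3550 rad/s.
Step 2 — Component impedances:
  R: Z = R = 587 Ω
  C: Z = 1/(jωC) = -j/(ω·C) = 0 - j5993 Ω
Step 3 — Series combination: Z_total = R + C = 587 - j5993 Ω = 6022∠-84.4° Ω.

Z = 587 - j5993 Ω = 6022∠-84.4° Ω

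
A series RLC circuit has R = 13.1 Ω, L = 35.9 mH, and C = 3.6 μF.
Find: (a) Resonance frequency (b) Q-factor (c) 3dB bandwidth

Step 1 — Resonance: ω₀ = 1/√(LC) = 1/√(0.0359·3.6e-06) = 2782 rad/s.
Step 2 — f₀ = ω₀/(2π) = 442.7 Hz.
Step 3 — Series Q: Q = ω₀L/R = 2782·0.0359/13.1 = 7.623.
Step 4 — Bandwidth: Δω = ω₀/Q = 364.9 rad/s; BW = Δω/(2π) = 58.08 Hz.

(a) f₀ = 442.7 Hz  (b) Q = 7.623  (c) BW = 58.08 Hz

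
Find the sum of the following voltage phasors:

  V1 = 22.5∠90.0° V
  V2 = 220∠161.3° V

Step 1 — Convert each phasor to rectangular form:
  V1 = 22.5·(cos(90.0°) + j·sin(90.0°)) = 0 + j22.5 V
  V2 = 220·(cos(161.3°) + j·sin(161.3°)) = -208.4 + j70.53 V
Step 2 — Sum components: V_total = -208.4 + j93.03 V.
Step 3 — Convert to polar: |V_total| = 228.2 V, ∠V_total = 155.9°.

V_total = 228.2∠155.9° V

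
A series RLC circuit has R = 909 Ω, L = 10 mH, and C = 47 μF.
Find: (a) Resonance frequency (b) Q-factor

Step 1 — Resonance condition Im(Z)=0 gives ω₀ = 1/√(LC).
Step 2 — ω₀ = 1/√(0.01·4.7e-05) = 1459 rad/s.
Step 3 — f₀ = ω₀/(2π) = 232.2 Hz.
Step 4 — Series Q: Q = ω₀L/R = 1459·0.01/909 = 0.01605.

(a) f₀ = 232.2 Hz  (b) Q = 0.01605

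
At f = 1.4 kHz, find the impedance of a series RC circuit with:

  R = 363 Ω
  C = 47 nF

Step 1 — Angular frequency: ω = 2π·f = 2π·1400 = 8796 rad/s.
Step 2 — Component impedances:
  R: Z = R = 363 Ω
  C: Z = 1/(jωC) = -j/(ω·C) = 0 - j2419 Ω
Step 3 — Series combination: Z_total = R + C = 363 - j2419 Ω = 2446∠-81.5° Ω.

Z = 363 - j2419 Ω = 2446∠-81.5° Ω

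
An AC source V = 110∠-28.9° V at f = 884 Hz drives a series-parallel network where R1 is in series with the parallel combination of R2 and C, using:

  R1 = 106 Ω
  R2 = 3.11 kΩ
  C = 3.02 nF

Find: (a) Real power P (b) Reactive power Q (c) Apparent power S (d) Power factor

Step 1 — Angular frequency: ω = 2π·f = 2π·884 = 5554 rad/s.
Step 2 — Component impedances:
  R1: Z = R = 106 Ω
  R2: Z = R = 3110 Ω
  C: Z = 1/(jωC) = -j/(ω·C) = 0 - j5.962e+04 Ω
Step 3 — Parallel branch: R2 || C = 1/(1/R2 + 1/C) = 3102 - j161.8 Ω.
Step 4 — Series with R1: Z_total = R1 + (R2 || C) = 3208 - j161.8 Ω = 3212∠-2.9° Ω.
Step 5 — Source phasor: V = 110∠-28.9° V = 96.3 - j53.16 V.
Step 6 — Current: I = V / Z = 0.03078 - j0.01502 A = 0.03425∠-26.0° A.
Step 7 — Complex power: S = V·I* = 3.763 - j0.1898 VA.
Step 8 — Real power: P = Re(S) = 3.763 W.
Step 9 — Reactive power: Q = Im(S) = -0.1898 VAR.
Step 10 — Apparent power: |S| = 3.768 VA.
Step 11 — Power factor: PF = P/|S| = 0.9987 (leading).

(a) P = 3.763 W  (b) Q = -0.1898 VAR  (c) S = 3.768 VA  (d) PF = 0.9987 (leading)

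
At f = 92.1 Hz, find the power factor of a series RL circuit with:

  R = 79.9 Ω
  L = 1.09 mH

Step 1 — Angular frequency: ω = 2π·f = 2π·92.1 = 578.7 rad/s.
Step 2 — Component impedances:
  R: Z = R = 79.9 Ω
  L: Z = jωL = j·578.7·0.00109 = 0 + j0.6308 Ω
Step 3 — Series combination: Z_total = R + L = 79.9 + j0.6308 Ω = 79.9∠0.5° Ω.
Step 4 — Power factor: PF = cos(φ) = Re(Z)/|Z| = 79.9/79.9 = 1.
Step 5 — Type: Im(Z) = 0.6308 ⇒ lagging (phase φ = 0.5°).

PF = 1 (lagging, φ = 0.5°)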